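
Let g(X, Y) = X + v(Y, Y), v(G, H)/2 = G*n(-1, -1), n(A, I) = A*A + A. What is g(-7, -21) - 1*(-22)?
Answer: 15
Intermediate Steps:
n(A, I) = A + A² (n(A, I) = A² + A = A + A²)
v(G, H) = 0 (v(G, H) = 2*(G*(-(1 - 1))) = 2*(G*(-1*0)) = 2*(G*0) = 2*0 = 0)
g(X, Y) = X (g(X, Y) = X + 0 = X)
g(-7, -21) - 1*(-22) = -7 - 1*(-22) = -7 + 22 = 15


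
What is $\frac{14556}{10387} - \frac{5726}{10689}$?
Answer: $\frac{13730446}{15860949} \approx 0.86568$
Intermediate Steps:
$\frac{14556}{10387} - \frac{5726}{10689} = 14556 \cdot \frac{1}{10387} - \frac{818}{1527} = \frac{14556}{10387} - \frac{818}{1527} = \frac{13730446}{15860949}$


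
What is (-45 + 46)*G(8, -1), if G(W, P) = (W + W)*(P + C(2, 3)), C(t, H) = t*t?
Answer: 48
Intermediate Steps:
C(t, H) = t²
G(W, P) = 2*W*(4 + P) (G(W, P) = (W + W)*(P + 2²) = (2*W)*(P + 4) = (2*W)*(4 + P) = 2*W*(4 + P))
(-45 + 46)*G(8, -1) = (-45 + 46)*(2*8*(4 - 1)) = 1*(2*8*3) = 1*48 = 48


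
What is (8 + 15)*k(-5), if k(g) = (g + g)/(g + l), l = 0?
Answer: 46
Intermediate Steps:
k(g) = 2 (k(g) = (g + g)/(g + 0) = (2*g)/g = 2)
(8 + 15)*k(-5) = (8 + 15)*2 = 23*2 = 46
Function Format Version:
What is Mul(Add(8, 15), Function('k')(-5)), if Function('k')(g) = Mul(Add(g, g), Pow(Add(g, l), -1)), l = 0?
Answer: 46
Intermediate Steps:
Function('k')(g) = 2 (Function('k')(g) = Mul(Add(g, g), Pow(Add(g, 0), -1)) = Mul(Mul(2, g), Pow(g, -1)) = 2)
Mul(Add(8, 15), Function('k')(-5)) = Mul(Add(8, 15), 2) = Mul(23, 2) = 46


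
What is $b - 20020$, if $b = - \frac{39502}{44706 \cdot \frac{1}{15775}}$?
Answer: $- \frac{759079085}{22353} \approx -33959.0$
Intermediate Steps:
$b = - \frac{311572025}{22353}$ ($b = - \frac{39502}{44706 \cdot \frac{1}{15775}} = - \frac{39502}{\frac{44706}{15775}} = \left(-39502\right) \frac{15775}{44706} = - \frac{311572025}{22353} \approx -13939.0$)
$b - 20020 = - \frac{311572025}{22353} - 20020 = - \frac{759079085}{22353}$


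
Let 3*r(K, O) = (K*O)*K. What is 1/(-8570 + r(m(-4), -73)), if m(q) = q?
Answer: -3/26878 ≈ -0.00011162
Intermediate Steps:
r(K, O) = O*K²/3 (r(K, O) = ((K*O)*K)/3 = (O*K²)/3 = O*K²/3)
1/(-8570 + r(m(-4), -73)) = 1/(-8570 + (⅓)*(-73)*(-4)²) = 1/(-8570 + (⅓)*(-73)*16) = 1/(-8570 - 1168/3) = 1/(-26878/3) = -3/26878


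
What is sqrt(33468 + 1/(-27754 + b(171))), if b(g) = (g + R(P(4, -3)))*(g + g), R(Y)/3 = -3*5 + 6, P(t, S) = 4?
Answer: sqrt(15461949482342)/21494 ≈ 182.94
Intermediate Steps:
R(Y) = -27 (R(Y) = 3*(-3*5 + 6) = 3*(-15 + 6) = 3*(-9) = -27)
b(g) = 2*g*(-27 + g) (b(g) = (g - 27)*(g + g) = (-27 + g)*(2*g) = 2*g*(-27 + g))
sqrt(33468 + 1/(-27754 + b(171))) = sqrt(33468 + 1/(-27754 + 2*171*(-27 + 171))) = sqrt(33468 + 1/(-27754 + 2*171*144)) = sqrt(33468 + 1/(-27754 + 49248)) = sqrt(33468 + 1/21494) = sqrt(719361193/21494) = sqrt(15461949482342)/21494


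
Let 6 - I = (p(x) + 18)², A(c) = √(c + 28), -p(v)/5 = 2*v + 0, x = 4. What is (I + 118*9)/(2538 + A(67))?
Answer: 1482192/6441349 - 584*√95/6441349 ≈ 0.22922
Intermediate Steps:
p(v) = -10*v (p(v) = -5*(2*v + 0) = -10*v)
A(c) = √(28 + c)
I = -478 (I = 6 - (-10*4 + 18)² = 6 - (-40 + 18)² = 6 - 1*(-22)² = 6 - 1*484 = 6 - 484 = -478)
(I + 118*9)/(2538 + A(67)) = (-478 + 118*9)/(2538 + √(28 + 67)) = (-478 + 1062)/(2538 + √95) = 584/(2538 + √95)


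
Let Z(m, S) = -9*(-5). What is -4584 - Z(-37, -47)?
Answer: -4629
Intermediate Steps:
Z(m, S) = 45
-4584 - Z(-37, -47) = -4584 - 1*45 = -4584 - 45 = -4629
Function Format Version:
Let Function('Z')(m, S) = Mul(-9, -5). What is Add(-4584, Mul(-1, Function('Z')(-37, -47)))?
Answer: -4629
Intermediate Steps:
Function('Z')(m, S) = 45
Add(-4584, Mul(-1, Function('Z')(-37, -47))) = Add(-4584, Mul(-1, 45)) = Add(-4584, -45) = -4629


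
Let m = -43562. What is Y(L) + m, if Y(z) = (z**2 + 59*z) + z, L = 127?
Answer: -19813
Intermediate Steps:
Y(z) = z**2 + 60*z
Y(L) + m = 127*(60 + 127) - 43562 = 127*187 - 43562 = 23749 - 43562 = -19813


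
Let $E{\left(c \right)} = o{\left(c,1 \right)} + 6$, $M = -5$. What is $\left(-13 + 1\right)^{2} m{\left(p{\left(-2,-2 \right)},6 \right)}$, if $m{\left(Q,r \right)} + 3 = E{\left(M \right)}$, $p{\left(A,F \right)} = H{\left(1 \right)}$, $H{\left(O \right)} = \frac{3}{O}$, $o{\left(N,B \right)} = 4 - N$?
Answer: $1728$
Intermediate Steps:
$E{\left(c \right)} = 10 - c$ ($E{\left(c \right)} = \left(4 - c\right) + 6 = 10 - c$)
$p{\left(A,F \right)} = 3$ ($p{\left(A,F \right)} = \frac{3}{1} = 3 \cdot 1 = 3$)
$m{\left(Q,r \right)} = 12$ ($m{\left(Q,r \right)} = -3 + \left(10 - -5\right) = -3 + \left(10 + 5\right) = -3 + 15 = 12$)
$\left(-13 + 1\right)^{2} m{\left(p{\left(-2,-2 \right)},6 \right)} = \left(-13 + 1\right)^{2} \cdot 12 = \left(-12\right)^{2} \cdot 12 = 144 \cdot 12 = 1728$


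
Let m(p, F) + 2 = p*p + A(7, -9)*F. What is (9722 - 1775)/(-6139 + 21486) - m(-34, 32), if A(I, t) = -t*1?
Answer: -22122427/15347 ≈ -1441.5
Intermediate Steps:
A(I, t) = -t
m(p, F) = -2 + p**2 + 9*F (m(p, F) = -2 + (p*p + (-1*(-9))*F) = -2 + (p**2 + 9*F) = -2 + p**2 + 9*F)
(9722 - 1775)/(-6139 + 21486) - m(-34, 32) = (9722 - 1775)/(-6139 + 21486) - (-2 + (-34)**2 + 9*32) = 7947/15347 - (-2 + 1156 + 288) = 7947*(1/15347) - 1*1442 = 7947/15347 - 1442 = -22122427/15347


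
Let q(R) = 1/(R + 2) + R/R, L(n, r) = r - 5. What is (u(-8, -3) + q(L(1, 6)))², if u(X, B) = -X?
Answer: 784/9 ≈ 87.111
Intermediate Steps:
L(n, r) = -5 + r
q(R) = 1 + 1/(2 + R) (q(R) = 1/(2 + R) + 1 = 1 + 1/(2 + R))
(u(-8, -3) + q(L(1, 6)))² = (-1*(-8) + (3 + (-5 + 6))/(2 + (-5 + 6)))² = (8 + (3 + 1)/(2 + 1))² = (8 + 4/3)² = (28/3)² = 784/9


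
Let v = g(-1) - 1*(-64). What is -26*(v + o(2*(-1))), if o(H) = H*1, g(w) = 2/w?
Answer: -1560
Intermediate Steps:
v = 62 (v = 2/(-1) - 1*(-64) = 2*(-1) + 64 = -2 + 64 = 62)
o(H) = H
-26*(v + o(2*(-1))) = -26*(62 + 2*(-1)) = -26*(62 - 2) = -26*60 = -1560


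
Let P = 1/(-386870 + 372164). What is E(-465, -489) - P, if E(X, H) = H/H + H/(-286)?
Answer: 2849359/1051479 ≈ 2.7099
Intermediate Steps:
E(X, H) = 1 - H/286 (E(X, H) = 1 + H*(-1/286) = 1 - H/286)
P = -1/14706 (P = 1/(-14706) = -1/14706 ≈ -6.7999e-5)
E(-465, -489) - P = (1 - 1/286*(-489)) - 1*(-1/14706) = (1 + 489/286) + 1/14706 = 775/286 + 1/14706 = 2849359/1051479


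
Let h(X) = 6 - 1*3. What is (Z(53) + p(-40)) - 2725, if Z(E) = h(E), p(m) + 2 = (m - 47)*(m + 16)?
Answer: -636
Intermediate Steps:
h(X) = 3 (h(X) = 6 - 3 = 3)
p(m) = -2 + (-47 + m)*(16 + m) (p(m) = -2 + (m - 47)*(m + 16) = -2 + (-47 + m)*(16 + m))
Z(E) = 3
(Z(53) + p(-40)) - 2725 = (3 + (-754 + (-40)² - 31*(-40))) - 2725 = (3 + (-754 + 1600 + 1240)) - 2725 = (3 + 2086) - 2725 = 2089 - 2725 = -636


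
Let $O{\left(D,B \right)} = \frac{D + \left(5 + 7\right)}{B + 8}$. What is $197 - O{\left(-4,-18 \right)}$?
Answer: $\frac{989}{5} \approx 197.8$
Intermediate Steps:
$O{\left(D,B \right)} = \frac{12 + D}{8 + B}$ ($O{\left(D,B \right)} = \frac{D + 12}{8 + B} = \frac{12 + D}{8 + B}$)
$197 - O{\left(-4,-18 \right)} = 197 - \frac{12 - 4}{8 - 18} = 197 - \frac{1}{-10} \cdot 8 = 197 - \left(- \frac{1}{10}\right) 8 = 197 - - \frac{4}{5} = 197 + \frac{4}{5} = \frac{989}{5}$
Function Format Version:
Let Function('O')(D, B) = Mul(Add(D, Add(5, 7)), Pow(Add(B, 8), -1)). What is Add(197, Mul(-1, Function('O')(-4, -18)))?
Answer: Rational(989, 5) ≈ 197.80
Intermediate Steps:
Function('O')(D, B) = Mul(Pow(Add(8, B), -1), Add(12, D)) (Function('O')(D, B) = Mul(Add(D, 12), Pow(Add(8, B), -1)) = Mul(Add(12, D), Pow(Add(8, B), -1)) = Mul(Pow(Add(8, B), -1), Add(12, D)))
Add(197, Mul(-1, Function('O')(-4, -18))) = Add(197, Mul(-1, Mul(Pow(Add(8, -18), -1), Add(12, -4)))) = Add(197, Mul(-1, Mul(Pow(-10, -1), 8))) = Add(197, Mul(-1, Mul(Rational(-1, 10), 8))) = Add(197, Mul(-1, Rational(-4, 5))) = Add(197, Rational(4, 5)) = Rational(989, 5)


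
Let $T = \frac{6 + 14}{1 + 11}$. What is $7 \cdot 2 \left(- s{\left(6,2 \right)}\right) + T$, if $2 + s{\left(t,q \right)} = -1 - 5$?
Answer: $\frac{341}{3} \approx 113.67$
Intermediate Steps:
$s{\left(t,q \right)} = -8$ ($s{\left(t,q \right)} = -2 - 6 = -8$)
$T = \frac{5}{3}$ ($T = \frac{20}{12} = 20 \cdot \frac{1}{12} = \frac{5}{3} \approx 1.6667$)
$7 \cdot 2 \left(- s{\left(6,2 \right)}\right) + T = 7 \cdot 2 \left(\left(-1\right) \left(-8\right)\right) + \frac{5}{3} = 14 \cdot 8 + \frac{5}{3} = 112 + \frac{5}{3} = \frac{341}{3}$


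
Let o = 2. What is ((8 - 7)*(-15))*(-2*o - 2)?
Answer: 90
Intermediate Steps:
((8 - 7)*(-15))*(-2*o - 2) = ((8 - 7)*(-15))*(-2*2 - 2) = (1*(-15))*(-4 - 2) = -15*(-6) = 90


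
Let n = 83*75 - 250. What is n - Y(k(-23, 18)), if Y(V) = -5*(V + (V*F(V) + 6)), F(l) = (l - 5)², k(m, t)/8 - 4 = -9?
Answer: -399195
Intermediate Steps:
k(m, t) = -40 (k(m, t) = 32 + 8*(-9) = 32 - 72 = -40)
F(l) = (-5 + l)²
n = 5975 (n = 6225 - 250 = 5975)
Y(V) = -30 - 5*V - 5*V*(-5 + V)² (Y(V) = -5*(V + (V*(-5 + V)² + 6)) = -5*(V + (6 + V*(-5 + V)²)) = -5*(6 + V + V*(-5 + V)²) = -30 - 5*V - 5*V*(-5 + V)²)
n - Y(k(-23, 18)) = 5975 - (-30 - 5*(-40) - 5*(-40)*(-5 - 40)²) = 5975 - (-30 + 200 - 5*(-40)*(-45)²) = 5975 - (-30 + 200 - 5*(-40)*2025) = 5975 - (-30 + 200 + 405000) = 5975 - 1*405170 = 5975 - 405170 = -399195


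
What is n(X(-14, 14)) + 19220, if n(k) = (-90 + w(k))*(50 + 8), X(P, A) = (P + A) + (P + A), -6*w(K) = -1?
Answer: 42029/3 ≈ 14010.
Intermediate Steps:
w(K) = 1/6 (w(K) = -1/6*(-1) = 1/6)
X(P, A) = 2*A + 2*P (X(P, A) = (A + P) + (A + P) = 2*A + 2*P)
n(k) = -15631/3 (n(k) = (-90 + 1/6)*(50 + 8) = -539/6*58 = -15631/3)
n(X(-14, 14)) + 19220 = -15631/3 + 19220 = 42029/3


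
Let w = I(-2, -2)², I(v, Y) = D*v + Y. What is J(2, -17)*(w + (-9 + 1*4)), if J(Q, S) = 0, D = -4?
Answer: 0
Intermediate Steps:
I(v, Y) = Y - 4*v (I(v, Y) = -4*v + Y = Y - 4*v)
w = 36 (w = (-2 - 4*(-2))² = (-2 + 8)² = 6² = 36)
J(2, -17)*(w + (-9 + 1*4)) = 0*(36 + (-9 + 1*4)) = 0*(36 + (-9 + 4)) = 0*(36 - 5) = 0*31 = 0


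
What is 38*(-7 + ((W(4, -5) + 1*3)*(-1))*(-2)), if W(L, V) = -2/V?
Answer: -38/5 ≈ -7.6000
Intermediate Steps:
38*(-7 + ((W(4, -5) + 1*3)*(-1))*(-2)) = 38*(-7 + ((-2/(-5) + 1*3)*(-1))*(-2)) = 38*(-7 + ((-2*(-⅕) + 3)*(-1))*(-2)) = 38*(-7 + ((⅖ + 3)*(-1))*(-2)) = 38*(-7 + ((17/5)*(-1))*(-2)) = 38*(-7 - 17/5*(-2)) = 38*(-7 + 34/5) = 38*(-⅕) = -38/5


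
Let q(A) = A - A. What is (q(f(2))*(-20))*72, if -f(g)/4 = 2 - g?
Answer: 0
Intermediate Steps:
f(g) = -8 + 4*g (f(g) = -4*(2 - g) = -8 + 4*g)
q(A) = 0
(q(f(2))*(-20))*72 = (0*(-20))*72 = 0*72 = 0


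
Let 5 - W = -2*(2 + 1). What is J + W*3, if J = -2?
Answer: 31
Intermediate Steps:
W = 11 (W = 5 - (-2)*(2 + 1) = 5 - (-2)*3 = 5 - 1*(-6) = 5 + 6 = 11)
J + W*3 = -2 + 11*3 = -2 + 33 = 31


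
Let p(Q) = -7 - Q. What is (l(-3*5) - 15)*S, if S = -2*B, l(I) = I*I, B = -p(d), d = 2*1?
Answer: -3780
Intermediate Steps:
d = 2
B = 9 (B = -(-7 - 1*2) = -(-7 - 2) = -1*(-9) = 9)
l(I) = I²
S = -18 (S = -2*9 = -18)
(l(-3*5) - 15)*S = ((-3*5)² - 15)*(-18) = ((-15)² - 15)*(-18) = (225 - 15)*(-18) = 210*(-18) = -3780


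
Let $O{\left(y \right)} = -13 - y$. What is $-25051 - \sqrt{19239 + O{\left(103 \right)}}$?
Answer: $-25051 - \sqrt{19123} \approx -25189.0$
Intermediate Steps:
$-25051 - \sqrt{19239 + O{\left(103 \right)}} = -25051 - \sqrt{19239 - 116} = -25051 - \sqrt{19123}$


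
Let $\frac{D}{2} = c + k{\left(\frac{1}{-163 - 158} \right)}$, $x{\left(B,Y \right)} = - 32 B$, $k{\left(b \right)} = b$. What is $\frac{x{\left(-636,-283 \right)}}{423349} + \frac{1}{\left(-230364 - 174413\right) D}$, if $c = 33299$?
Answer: $\frac{176112061103670795}{3663367974337114388} \approx 0.048074$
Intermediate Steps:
$D = \frac{21377956}{321}$ ($D = 2 \left(33299 + \frac{1}{-163 - 158}\right) = 2 \left(33299 + \frac{1}{-321}\right) = 2 \left(33299 - \frac{1}{321}\right) = 2 \cdot \frac{10688978}{321} = \frac{21377956}{321} \approx 66598.0$)
$\frac{x{\left(-636,-283 \right)}}{423349} + \frac{1}{\left(-230364 - 174413\right) D} = \frac{\left(-32\right) \left(-636\right)}{423349} + \frac{1}{\left(-230364 - 174413\right) \frac{21377956}{321}} = 20352 \cdot \frac{1}{423349} + \frac{1}{-404777} \cdot \frac{321}{21377956} = \frac{20352}{423349} - \frac{321}{8653304895812} = \frac{176112061103670795}{3663367974337114388}$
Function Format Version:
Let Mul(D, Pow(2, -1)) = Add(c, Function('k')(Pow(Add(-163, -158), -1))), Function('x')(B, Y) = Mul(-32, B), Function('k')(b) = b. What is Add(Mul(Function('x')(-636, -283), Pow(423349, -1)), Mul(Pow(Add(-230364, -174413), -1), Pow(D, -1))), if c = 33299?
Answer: Rational(176112061103670795, 3663367974337114388) ≈ 0.048074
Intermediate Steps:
D = Rational(21377956, 321) (D = Mul(2, Add(33299, Pow(Add(-163, -158), -1))) = Mul(2, Add(33299, Pow(-321, -1))) = Mul(2, Add(33299, Rational(-1, 321))) = Mul(2, Rational(10688978, 321)) = Rational(21377956, 321) ≈ 66598.)
Add(Mul(Function('x')(-636, -283), Pow(423349, -1)), Mul(Pow(Add(-230364, -174413), -1), Pow(D, -1))) = Add(Mul(Mul(-32, -636), Pow(423349, -1)), Mul(Pow(Add(-230364, -174413), -1), Pow(Rational(21377956, 321), -1))) = Add(Mul(20352, Rational(1, 423349)), Mul(Pow(-404777, -1), Rational(321, 21377956))) = Add(Rational(20352, 423349), Mul(Rational(-1, 404777), Rational(321, 21377956))) = Add(Rational(20352, 423349), Rational(-321, 8653304895812)) = Rational(176112061103670795, 3663367974337114388)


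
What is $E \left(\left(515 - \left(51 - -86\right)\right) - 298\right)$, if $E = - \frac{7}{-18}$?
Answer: $\frac{280}{9} \approx 31.111$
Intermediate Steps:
$E = \frac{7}{18}$ ($E = \left(-7\right) \left(- \frac{1}{18}\right) = \frac{7}{18} \approx 0.38889$)
$E \left(\left(515 - \left(51 - -86\right)\right) - 298\right) = \frac{7 \left(\left(515 - \left(51 - -86\right)\right) - 298\right)}{18} = \frac{7 \left(\left(515 - \left(51 + 86\right)\right) - 298\right)}{18} = \frac{7 \left(\left(515 - 137\right) - 298\right)}{18} = \frac{7 \left(378 - 298\right)}{18} = \frac{7}{18} \cdot 80 = \frac{280}{9}$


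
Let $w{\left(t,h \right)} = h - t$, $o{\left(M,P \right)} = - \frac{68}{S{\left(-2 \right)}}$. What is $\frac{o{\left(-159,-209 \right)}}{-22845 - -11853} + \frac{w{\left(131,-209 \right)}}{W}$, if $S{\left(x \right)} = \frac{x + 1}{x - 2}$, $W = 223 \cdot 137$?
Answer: $\frac{285787}{20988537} \approx 0.013616$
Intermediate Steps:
$W = 30551$
$S{\left(x \right)} = \frac{1 + x}{-2 + x}$
$o{\left(M,P \right)} = -272$ ($o{\left(M,P \right)} = - \frac{68}{\frac{1}{-2 - 2} \left(1 - 2\right)} = - \frac{68}{\frac{1}{-4} \left(-1\right)} = - \frac{68}{\left(- \frac{1}{4}\right) \left(-1\right)} = - 68 \frac{1}{\frac{1}{4}} = \left(-68\right) 4 = -272$)
$\frac{o{\left(-159,-209 \right)}}{-22845 - -11853} + \frac{w{\left(131,-209 \right)}}{W} = - \frac{272}{-22845 - -11853} + \frac{-209 - 131}{30551} = - \frac{272}{-22845 + 11853} + \left(-209 - 131\right) \frac{1}{30551} = - \frac{272}{-10992} - \frac{340}{30551} = \left(-272\right) \left(- \frac{1}{10992}\right) - \frac{340}{30551} = \frac{17}{687} - \frac{340}{30551} = \frac{285787}{20988537}$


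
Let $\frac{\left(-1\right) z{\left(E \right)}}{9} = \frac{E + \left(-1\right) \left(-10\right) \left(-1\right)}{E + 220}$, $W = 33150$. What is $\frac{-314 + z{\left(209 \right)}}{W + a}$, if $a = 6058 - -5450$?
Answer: $- \frac{45499}{6386094} \approx -0.0071247$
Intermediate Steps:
$a = 11508$ ($a = 6058 + 5450 = 11508$)
$z{\left(E \right)} = - \frac{9 \left(-10 + E\right)}{220 + E}$ ($z{\left(E \right)} = - 9 \frac{E + \left(-1\right) \left(-10\right) \left(-1\right)}{E + 220} = - 9 \frac{E + 10 \left(-1\right)}{220 + E} = - 9 \frac{E - 10}{220 + E} = - 9 \frac{-10 + E}{220 + E} = - \frac{9 \left(-10 + E\right)}{220 + E}$)
$\frac{-314 + z{\left(209 \right)}}{W + a} = \frac{-314 + \frac{9 \left(10 - 209\right)}{220 + 209}}{33150 + 11508} = \frac{-314 + \frac{9 \left(10 - 209\right)}{429}}{44658} = \left(-314 + 9 \cdot \frac{1}{429} \left(-199\right)\right) \frac{1}{44658} = \left(-314 - \frac{597}{143}\right) \frac{1}{44658} = \left(- \frac{45499}{143}\right) \frac{1}{44658} = - \frac{45499}{6386094}$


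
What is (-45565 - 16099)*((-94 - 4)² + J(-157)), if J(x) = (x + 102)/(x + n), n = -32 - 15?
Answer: -30204121736/51 ≈ -5.9224e+8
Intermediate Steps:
n = -47
J(x) = (102 + x)/(-47 + x) (J(x) = (x + 102)/(x - 47) = (102 + x)/(-47 + x))
(-45565 - 16099)*((-94 - 4)² + J(-157)) = (-45565 - 16099)*((-94 - 4)² + (102 - 157)/(-47 - 157)) = -61664*((-98)² - 55/(-204)) = -61664*(9604 - 1/204*(-55)) = -61664*(9604 + 55/204) = -61664*1959271/204 = -30204121736/51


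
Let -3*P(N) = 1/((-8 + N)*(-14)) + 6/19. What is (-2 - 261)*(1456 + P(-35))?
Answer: -13138836439/34314 ≈ -3.8290e+5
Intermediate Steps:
P(N) = -2/19 + 1/(42*(-8 + N)) (P(N) = -(1/((-8 + N)*(-14)) + 6/19)/3 = -(-1/14/(-8 + N) + 6*(1/19))/3 = -(-1/(14*(-8 + N)) + 6/19)/3 = -(6/19 - 1/(14*(-8 + N)))/3 = -2/19 + 1/(42*(-8 + N)))
(-2 - 261)*(1456 + P(-35)) = (-2 - 261)*(1456 + (691 - 84*(-35))/(798*(-8 - 35))) = -263*(1456 + (1/798)*(691 + 2940)/(-43)) = -263*(1456 + (1/798)*(-1/43)*3631) = -263*(1456 - 3631/34314) = -263*49957553/34314 = -13138836439/34314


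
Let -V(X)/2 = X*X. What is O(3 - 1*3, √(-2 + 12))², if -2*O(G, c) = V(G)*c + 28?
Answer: 196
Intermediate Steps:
V(X) = -2*X² (V(X) = -2*X*X = -2*X²)
O(G, c) = -14 + c*G² (O(G, c) = -((-2*G²)*c + 28)/2 = -(-2*c*G² + 28)/2 = -(28 - 2*c*G²)/2 = -14 + c*G²)
O(3 - 1*3, √(-2 + 12))² = (-14 + √(-2 + 12)*(3 - 1*3)²)² = (-14 + √10*(3 - 3)²)² = (-14 + √10*0²)² = (-14 + √10*0)² = (-14 + 0)² = (-14)² = 196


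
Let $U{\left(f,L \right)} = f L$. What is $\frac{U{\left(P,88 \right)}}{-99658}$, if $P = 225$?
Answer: $- \frac{9900}{49829} \approx -0.19868$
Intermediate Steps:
$U{\left(f,L \right)} = L f$
$\frac{U{\left(P,88 \right)}}{-99658} = \frac{88 \cdot 225}{-99658} = 19800 \left(- \frac{1}{99658}\right) = - \frac{9900}{49829}$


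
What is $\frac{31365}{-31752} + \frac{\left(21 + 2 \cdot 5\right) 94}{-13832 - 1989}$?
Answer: $- \frac{65416777}{55816488} \approx -1.172$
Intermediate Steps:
$\frac{31365}{-31752} + \frac{\left(21 + 2 \cdot 5\right) 94}{-13832 - 1989} = 31365 \left(- \frac{1}{31752}\right) + \frac{\left(21 + 10\right) 94}{-13832 - 1989} = - \frac{3485}{3528} + \frac{31 \cdot 94}{-15821} = - \frac{3485}{3528} + 2914 \left(- \frac{1}{15821}\right) = - \frac{3485}{3528} - \frac{2914}{15821} = - \frac{65416777}{55816488}$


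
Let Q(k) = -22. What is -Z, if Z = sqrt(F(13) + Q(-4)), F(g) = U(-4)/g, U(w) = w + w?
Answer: -7*I*sqrt(78)/13 ≈ -4.7556*I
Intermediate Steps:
U(w) = 2*w
F(g) = -8/g (F(g) = (2*(-4))/g = -8/g)
Z = 7*I*sqrt(78)/13 (Z = sqrt(-8/13 - 22) = sqrt(-294/13) = 7*I*sqrt(78)/13 ≈ 4.7556*I)
-Z = -7*I*sqrt(78)/13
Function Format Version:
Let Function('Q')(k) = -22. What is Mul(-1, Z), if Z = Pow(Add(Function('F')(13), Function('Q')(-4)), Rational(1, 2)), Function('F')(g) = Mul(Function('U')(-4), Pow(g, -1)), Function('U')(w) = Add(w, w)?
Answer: Mul(Rational(-7, 13), I, Pow(78, Rational(1, 2))) ≈ Mul(-4.7556, I)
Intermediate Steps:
Function('U')(w) = Mul(2, w)
Function('F')(g) = Mul(-8, Pow(g, -1)) (Function('F')(g) = Mul(Mul(2, -4), Pow(g, -1)) = Mul(-8, Pow(g, -1)))
Z = Mul(Rational(7, 13), I, Pow(78, Rational(1, 2))) (Z = Pow(Add(Mul(-8, Pow(13, -1)), -22), Rational(1, 2)) = Pow(Add(Mul(-8, Rational(1, 13)), -22), Rational(1, 2)) = Pow(Add(Rational(-8, 13), -22), Rational(1, 2)) = Pow(Rational(-294, 13), Rational(1, 2)) = Mul(Rational(7, 13), I, Pow(78, Rational(1, 2))) ≈ Mul(4.7556, I))
Mul(-1, Z) = Mul(-1, Mul(Rational(7, 13), I, Pow(78, Rational(1, 2)))) = Mul(Rational(-7, 13), I, Pow(78, Rational(1, 2)))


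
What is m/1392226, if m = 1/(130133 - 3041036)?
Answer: -1/4052634840078 ≈ -2.4675e-13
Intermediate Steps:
m = -1/2910903 (m = 1/(-2910903) = -1/2910903 ≈ -3.4354e-7)
m/1392226 = -1/2910903/1392226 = -1/2910903*1/1392226 = -1/4052634840078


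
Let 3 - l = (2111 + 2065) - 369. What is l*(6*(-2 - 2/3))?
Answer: 60864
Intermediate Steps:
l = -3804 (l = 3 - ((2111 + 2065) - 369) = 3 - (4176 - 369) = 3 - 1*3807 = 3 - 3807 = -3804)
l*(6*(-2 - 2/3)) = -22824*(-2 - 2/3) = -22824*(-2 - 2*⅓) = -22824*(-2 - ⅔) = -22824*(-8)/3 = -3804*(-16) = 60864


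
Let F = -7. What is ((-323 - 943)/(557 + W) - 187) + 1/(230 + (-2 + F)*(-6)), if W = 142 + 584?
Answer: -68495825/364372 ≈ -187.98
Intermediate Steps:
W = 726
((-323 - 943)/(557 + W) - 187) + 1/(230 + (-2 + F)*(-6)) = ((-323 - 943)/(557 + 726) - 187) + 1/(230 + (-2 - 7)*(-6)) = (-1266/1283 - 187) + 1/(230 - 9*(-6)) = (-1266*1/1283 - 187) + 1/(230 + 54) = (-1266/1283 - 187) + 1/284 = -241187/1283 + 1/284 = -68495825/364372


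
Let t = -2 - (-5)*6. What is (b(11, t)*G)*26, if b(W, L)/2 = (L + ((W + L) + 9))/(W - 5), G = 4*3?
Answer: 7904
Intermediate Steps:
t = 28 (t = -2 - 1*(-30) = -2 + 30 = 28)
G = 12
b(W, L) = 2*(9 + W + 2*L)/(-5 + W) (b(W, L) = 2*((L + ((W + L) + 9))/(W - 5)) = 2*((L + ((L + W) + 9))/(-5 + W)) = 2*((L + (9 + L + W))/(-5 + W)) = 2*((9 + W + 2*L)/(-5 + W)) = 2*(9 + W + 2*L)/(-5 + W))
(b(11, t)*G)*26 = ((2*(9 + 11 + 2*28)/(-5 + 11))*12)*26 = ((2*(9 + 11 + 56)/6)*12)*26 = ((2*(⅙)*76)*12)*26 = ((76/3)*12)*26 = 304*26 = 7904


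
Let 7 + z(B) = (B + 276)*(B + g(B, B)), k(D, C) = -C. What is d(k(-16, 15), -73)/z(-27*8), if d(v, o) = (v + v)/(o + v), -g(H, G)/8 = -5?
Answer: -15/464948 ≈ -3.2262e-5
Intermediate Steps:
g(H, G) = 40 (g(H, G) = -8*(-5) = 40)
z(B) = -7 + (40 + B)*(276 + B) (z(B) = -7 + (B + 276)*(B + 40) = -7 + (276 + B)*(40 + B) = -7 + (40 + B)*(276 + B))
d(v, o) = 2*v/(o + v) (d(v, o) = (2*v)/(o + v) = 2*v/(o + v))
d(k(-16, 15), -73)/z(-27*8) = (2*(-1*15)/(-73 - 1*15))/(11033 + (-27*8)² + 316*(-27*8)) = (2*(-15)/(-73 - 15))/(11033 + (-216)² + 316*(-216)) = (2*(-15)/(-88))/(11033 + 46656 - 68256) = (2*(-15)*(-1/88))/(-10567) = (15/44)*(-1/10567) = -15/464948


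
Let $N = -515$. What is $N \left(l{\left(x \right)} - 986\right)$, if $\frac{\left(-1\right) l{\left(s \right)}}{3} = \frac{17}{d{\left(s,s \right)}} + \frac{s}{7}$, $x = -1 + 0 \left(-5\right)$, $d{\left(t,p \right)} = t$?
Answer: $\frac{3369130}{7} \approx 4.813 \cdot 10^{5}$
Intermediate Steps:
$x = -1$ ($x = -1 + 0 = -1$)
$l{\left(s \right)} = - \frac{51}{s} - \frac{3 s}{7}$ ($l{\left(s \right)} = - 3 \left(\frac{17}{s} + \frac{s}{7}\right) = - \frac{51}{s} - \frac{3 s}{7}$)
$N \left(l{\left(x \right)} - 986\right) = - 515 \left(\left(- \frac{51}{-1} - - \frac{3}{7}\right) - 986\right) = - 515 \left(\left(\left(-51\right) \left(-1\right) + \frac{3}{7}\right) - 986\right) = - 515 \left(\left(51 + \frac{3}{7}\right) - 986\right) = - 515 \left(\frac{360}{7} - 986\right) = \left(-515\right) \left(- \frac{6542}{7}\right) = \frac{3369130}{7}$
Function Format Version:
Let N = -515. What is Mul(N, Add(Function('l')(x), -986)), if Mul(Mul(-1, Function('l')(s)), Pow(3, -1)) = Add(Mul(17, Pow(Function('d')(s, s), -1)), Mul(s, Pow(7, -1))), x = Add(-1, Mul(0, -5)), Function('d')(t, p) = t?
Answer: Rational(3369130, 7) ≈ 4.8130e+5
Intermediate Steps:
x = -1 (x = Add(-1, 0) = -1)
Function('l')(s) = Add(Mul(-51, Pow(s, -1)), Mul(Rational(-3, 7), s)) (Function('l')(s) = Mul(-3, Add(Mul(17, Pow(s, -1)), Mul(s, Pow(7, -1)))) = Mul(-3, Add(Mul(17, Pow(s, -1)), Mul(s, Rational(1, 7)))) = Mul(-3, Add(Mul(17, Pow(s, -1)), Mul(Rational(1, 7), s))) = Add(Mul(-51, Pow(s, -1)), Mul(Rational(-3, 7), s)))
Mul(N, Add(Function('l')(x), -986)) = Mul(-515, Add(Add(Mul(-51, Pow(-1, -1)), Mul(Rational(-3, 7), -1)), -986)) = Mul(-515, Add(Add(Mul(-51, -1), Rational(3, 7)), -986)) = Mul(-515, Add(Add(51, Rational(3, 7)), -986)) = Mul(-515, Add(Rational(360, 7), -986)) = Mul(-515, Rational(-6542, 7)) = Rational(3369130, 7)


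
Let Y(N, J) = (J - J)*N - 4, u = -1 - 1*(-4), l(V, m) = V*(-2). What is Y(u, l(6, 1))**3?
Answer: -64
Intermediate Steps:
l(V, m) = -2*V
u = 3 (u = -1 + 4 = 3)
Y(N, J) = -4 (Y(N, J) = 0*N - 4 = 0 - 4 = -4)
Y(u, l(6, 1))**3 = (-4)**3 = -64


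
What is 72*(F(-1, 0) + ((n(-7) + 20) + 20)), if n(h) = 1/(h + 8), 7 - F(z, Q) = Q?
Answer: 3456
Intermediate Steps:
F(z, Q) = 7 - Q
n(h) = 1/(8 + h)
72*(F(-1, 0) + ((n(-7) + 20) + 20)) = 72*((7 - 1*0) + ((1/(8 - 7) + 20) + 20)) = 72*((7 + 0) + ((1/1 + 20) + 20)) = 72*(7 + ((1 + 20) + 20)) = 72*(7 + (21 + 20)) = 72*(7 + 41) = 72*48 = 3456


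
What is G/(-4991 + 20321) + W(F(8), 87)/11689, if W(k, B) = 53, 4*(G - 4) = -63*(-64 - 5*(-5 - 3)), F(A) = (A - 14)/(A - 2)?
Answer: 2638844/89596185 ≈ 0.029453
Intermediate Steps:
F(A) = (-14 + A)/(-2 + A)
G = 382 (G = 4 + (-63*(-64 - 5*(-5 - 3)))/4 = 4 + (-63*(-64 - 5*(-8)))/4 = 4 + (-63*(-64 + 40))/4 = 4 + (-63*(-24))/4 = 4 + (1/4)*1512 = 4 + 378 = 382)
G/(-4991 + 20321) + W(F(8), 87)/11689 = 382/(-4991 + 20321) + 53/11689 = 382/15330 + 53*(1/11689) = 382*(1/15330) + 53/11689 = 191/7665 + 53/11689 = 2638844/89596185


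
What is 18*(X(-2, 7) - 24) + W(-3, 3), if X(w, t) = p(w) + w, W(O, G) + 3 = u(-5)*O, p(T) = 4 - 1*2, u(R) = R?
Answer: -420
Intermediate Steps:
p(T) = 2 (p(T) = 4 - 2 = 2)
W(O, G) = -3 - 5*O
X(w, t) = 2 + w
18*(X(-2, 7) - 24) + W(-3, 3) = 18*((2 - 2) - 24) + (-3 - 5*(-3)) = 18*(0 - 24) + (-3 + 15) = 18*(-24) + 12 = -432 + 12 = -420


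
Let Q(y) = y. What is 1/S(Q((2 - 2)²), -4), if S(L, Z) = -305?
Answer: -1/305 ≈ -0.0032787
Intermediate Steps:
1/S(Q((2 - 2)²), -4) = 1/(-305) = -1/305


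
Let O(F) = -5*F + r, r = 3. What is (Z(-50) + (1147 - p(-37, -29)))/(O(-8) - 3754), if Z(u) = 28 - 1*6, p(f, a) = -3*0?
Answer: -1169/3711 ≈ -0.31501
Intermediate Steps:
p(f, a) = 0
Z(u) = 22 (Z(u) = 28 - 6 = 22)
O(F) = 3 - 5*F (O(F) = -5*F + 3 = 3 - 5*F)
(Z(-50) + (1147 - p(-37, -29)))/(O(-8) - 3754) = (22 + (1147 - 1*0))/((3 - 5*(-8)) - 3754) = (22 + (1147 + 0))/((3 + 40) - 3754) = (22 + 1147)/(43 - 3754) = 1169/(-3711) = 1169*(-1/3711) = -1169/3711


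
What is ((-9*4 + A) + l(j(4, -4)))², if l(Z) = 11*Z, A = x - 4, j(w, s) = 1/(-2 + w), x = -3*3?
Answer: 7569/4 ≈ 1892.3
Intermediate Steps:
x = -9
A = -13 (A = -9 - 4 = -13)
((-9*4 + A) + l(j(4, -4)))² = ((-9*4 - 13) + 11/(-2 + 4))² = ((-36 - 13) + 11/2)² = (-49 + 11*(½))² = (-49 + 11/2)² = (-87/2)² = 7569/4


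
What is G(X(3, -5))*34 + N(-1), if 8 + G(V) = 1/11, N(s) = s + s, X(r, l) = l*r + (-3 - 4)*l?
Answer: -2980/11 ≈ -270.91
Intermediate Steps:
X(r, l) = -7*l + l*r (X(r, l) = l*r - 7*l = -7*l + l*r)
N(s) = 2*s
G(V) = -87/11 (G(V) = -8 + 1/11 = -87/11)
G(X(3, -5))*34 + N(-1) = -87/11*34 + 2*(-1) = -2958/11 - 2 = -2980/11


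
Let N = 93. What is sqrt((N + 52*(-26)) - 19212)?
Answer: I*sqrt(20471) ≈ 143.08*I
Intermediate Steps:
sqrt((N + 52*(-26)) - 19212) = sqrt((93 + 52*(-26)) - 19212) = sqrt((93 - 1352) - 19212) = sqrt(-1259 - 19212) = sqrt(-20471) = I*sqrt(20471)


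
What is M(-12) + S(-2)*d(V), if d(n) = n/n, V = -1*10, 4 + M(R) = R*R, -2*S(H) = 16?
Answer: 132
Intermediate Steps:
S(H) = -8 (S(H) = -1/2*16 = -8)
M(R) = -4 + R**2 (M(R) = -4 + R*R = -4 + R**2)
V = -10
d(n) = 1
M(-12) + S(-2)*d(V) = (-4 + (-12)**2) - 8*1 = (-4 + 144) - 8 = 140 - 8 = 132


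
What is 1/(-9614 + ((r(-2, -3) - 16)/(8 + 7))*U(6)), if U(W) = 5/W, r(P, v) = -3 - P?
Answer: -18/173069 ≈ -0.00010400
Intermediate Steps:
1/(-9614 + ((r(-2, -3) - 16)/(8 + 7))*U(6)) = 1/(-9614 + (((-3 - 1*(-2)) - 16)/(8 + 7))*(5/6)) = 1/(-9614 + (((-3 + 2) - 16)/15)*(5*(⅙))) = 1/(-9614 + ((-1 - 16)*(1/15))*(⅚)) = 1/(-9614 - 17*1/15*(⅚)) = 1/(-9614 - 17/15*⅚) = 1/(-9614 - 17/18) = 1/(-173069/18) = -18/173069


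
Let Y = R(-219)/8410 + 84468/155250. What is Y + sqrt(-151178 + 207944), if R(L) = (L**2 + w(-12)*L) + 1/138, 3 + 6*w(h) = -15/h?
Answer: 2177663693/348174000 + sqrt(56766) ≈ 244.51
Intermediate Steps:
w(h) = -1/2 - 5/(2*h) (w(h) = -1/2 + (-15/h)/6 = -1/2 - 5/(2*h))
R(L) = 1/138 + L**2 - 7*L/24 (R(L) = (L**2 + ((1/2)*(-5 - 1*(-12))/(-12))*L) + 1/138 = (L**2 + ((1/2)*(-1/12)*(-5 + 12))*L) + 1/138 = (L**2 + ((1/2)*(-1/12)*7)*L) + 1/138 = (L**2 - 7*L/24) + 1/138 = 1/138 + L**2 - 7*L/24)
Y = 2177663693/348174000 (Y = (1/138 + (-219)**2 - 7/24*(-219))/8410 + 84468/155250 = (1/138 + 47961 + 511/8)*(1/8410) + 84468*(1/155250) = (26509735/552)*(1/8410) + 14078/25875 = 5301947/928464 + 14078/25875 = 2177663693/348174000 ≈ 6.2545)
Y + sqrt(-151178 + 207944) = 2177663693/348174000 + sqrt(-151178 + 207944) = 2177663693/348174000 + sqrt(56766)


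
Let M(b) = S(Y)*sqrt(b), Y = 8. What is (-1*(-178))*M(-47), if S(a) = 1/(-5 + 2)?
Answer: -178*I*sqrt(47)/3 ≈ -406.77*I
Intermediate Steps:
S(a) = -1/3 (S(a) = 1/(-3) = -1/3)
M(b) = -sqrt(b)/3
(-1*(-178))*M(-47) = (-1*(-178))*(-I*sqrt(47)/3) = 178*(-I*sqrt(47)/3) = -178*I*sqrt(47)/3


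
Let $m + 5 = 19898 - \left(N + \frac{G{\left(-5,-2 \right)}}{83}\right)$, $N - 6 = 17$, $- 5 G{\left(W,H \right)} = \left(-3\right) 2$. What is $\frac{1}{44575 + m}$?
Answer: $\frac{415}{26744669} \approx 1.5517 \cdot 10^{-5}$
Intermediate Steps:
$G{\left(W,H \right)} = \frac{6}{5}$ ($G{\left(W,H \right)} = - \frac{\left(-3\right) 2}{5} = \left(- \frac{1}{5}\right) \left(-6\right) = \frac{6}{5}$)
$N = 23$ ($N = 6 + 17 = 23$)
$m = \frac{8246044}{415}$ ($m = -5 + \left(19898 - \left(23 + \frac{6}{5 \cdot 83}\right)\right) = -5 + \left(19898 - \left(23 + \frac{6}{5} \cdot \frac{1}{83}\right)\right) = -5 + \left(19898 - \left(23 + \frac{6}{415}\right)\right) = -5 + \left(19898 - \frac{9551}{415}\right) = -5 + \frac{8248119}{415} = \frac{8246044}{415} \approx 19870.0$)
$\frac{1}{44575 + m} = \frac{1}{44575 + \frac{8246044}{415}} = \frac{1}{\frac{26744669}{415}} = \frac{415}{26744669}$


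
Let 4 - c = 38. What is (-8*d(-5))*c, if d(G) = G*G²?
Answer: -34000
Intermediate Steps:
c = -34 (c = 4 - 1*38 = 4 - 38 = -34)
d(G) = G³
(-8*d(-5))*c = -8*(-5)³*(-34) = -8*(-125)*(-34) = 1000*(-34) = -34000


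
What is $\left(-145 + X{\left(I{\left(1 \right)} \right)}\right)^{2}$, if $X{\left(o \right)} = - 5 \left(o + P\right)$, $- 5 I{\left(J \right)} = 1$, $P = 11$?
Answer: $39601$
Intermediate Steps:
$I{\left(J \right)} = - \frac{1}{5}$ ($I{\left(J \right)} = \left(- \frac{1}{5}\right) 1 = - \frac{1}{5}$)
$X{\left(o \right)} = -55 - 5 o$ ($X{\left(o \right)} = - 5 \left(o + 11\right) = - 5 \left(11 + o\right) = -55 - 5 o$)
$\left(-145 + X{\left(I{\left(1 \right)} \right)}\right)^{2} = \left(-145 - 54\right)^{2} = \left(-199\right)^{2} = 39601$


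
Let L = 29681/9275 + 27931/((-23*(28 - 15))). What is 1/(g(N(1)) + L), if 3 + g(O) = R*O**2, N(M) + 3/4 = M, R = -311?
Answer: -44371600/4998554271 ≈ -0.0088769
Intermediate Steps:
N(M) = -3/4 + M
g(O) = -3 - 311*O**2
L = -250185406/2773225 (L = 29681*(1/9275) + 27931/((-23*13)) = 29681/9275 + 27931/(-299) = 29681/9275 + 27931*(-1/299) = 29681/9275 - 27931/299 = -250185406/2773225 ≈ -90.215)
1/(g(N(1)) + L) = 1/((-3 - 311*(-3/4 + 1)**2) - 250185406/2773225) = 1/((-3 - 311*(1/4)**2) - 250185406/2773225) = 1/((-3 - 311*1/16) - 250185406/2773225) = 1/((-3 - 311/16) - 250185406/2773225) = 1/(-359/16 - 250185406/2773225) = 1/(-4998554271/44371600) = -44371600/4998554271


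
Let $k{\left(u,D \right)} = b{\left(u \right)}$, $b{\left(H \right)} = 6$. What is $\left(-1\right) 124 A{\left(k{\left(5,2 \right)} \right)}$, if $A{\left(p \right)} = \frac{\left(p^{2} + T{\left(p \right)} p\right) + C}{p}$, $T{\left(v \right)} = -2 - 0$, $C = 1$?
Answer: $- \frac{1550}{3} \approx -516.67$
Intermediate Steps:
$k{\left(u,D \right)} = 6$
$T{\left(v \right)} = -2$ ($T{\left(v \right)} = -2 + 0 = -2$)
$A{\left(p \right)} = \frac{1 + p^{2} - 2 p}{p}$ ($A{\left(p \right)} = \frac{\left(p^{2} - 2 p\right) + 1}{p} = \frac{1 + p^{2} - 2 p}{p}$)
$\left(-1\right) 124 A{\left(k{\left(5,2 \right)} \right)} = \left(-1\right) 124 \left(-2 + 6 + \frac{1}{6}\right) = - 124 \left(-2 + 6 + \frac{1}{6}\right) = \left(-124\right) \frac{25}{6} = - \frac{1550}{3}$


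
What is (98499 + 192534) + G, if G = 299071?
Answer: 590104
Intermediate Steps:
(98499 + 192534) + G = (98499 + 192534) + 299071 = 291033 + 299071 = 590104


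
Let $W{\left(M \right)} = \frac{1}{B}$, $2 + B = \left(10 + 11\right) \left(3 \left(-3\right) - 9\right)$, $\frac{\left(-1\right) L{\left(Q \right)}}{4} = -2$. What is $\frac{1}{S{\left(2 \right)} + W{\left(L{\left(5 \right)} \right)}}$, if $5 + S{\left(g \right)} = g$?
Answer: $- \frac{380}{1141} \approx -0.33304$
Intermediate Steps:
$L{\left(Q \right)} = 8$ ($L{\left(Q \right)} = \left(-4\right) \left(-2\right) = 8$)
$S{\left(g \right)} = -5 + g$
$B = -380$ ($B = -2 + \left(10 + 11\right) \left(3 \left(-3\right) - 9\right) = -2 + 21 \left(-9 - 9\right) = -2 + 21 \left(-18\right) = -2 - 378 = -380$)
$W{\left(M \right)} = - \frac{1}{380}$ ($W{\left(M \right)} = \frac{1}{-380} = - \frac{1}{380}$)
$\frac{1}{S{\left(2 \right)} + W{\left(L{\left(5 \right)} \right)}} = \frac{1}{\left(-5 + 2\right) - \frac{1}{380}} = \frac{1}{-3 - \frac{1}{380}} = \frac{1}{- \frac{1141}{380}} = - \frac{380}{1141}$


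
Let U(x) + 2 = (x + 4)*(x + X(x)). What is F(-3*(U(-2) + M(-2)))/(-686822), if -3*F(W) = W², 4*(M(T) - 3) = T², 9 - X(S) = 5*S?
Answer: 1944/343411 ≈ 0.0056609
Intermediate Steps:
X(S) = 9 - 5*S
M(T) = 3 + T²/4
U(x) = -2 + (4 + x)*(9 - 4*x) (U(x) = -2 + (x + 4)*(x + (9 - 5*x)) = -2 + (4 + x)*(9 - 4*x))
F(W) = -W²/3
F(-3*(U(-2) + M(-2)))/(-686822) = -9*((34 - 7*(-2) - 4*(-2)²) + (3 + (¼)*(-2)²))²/3/(-686822) = -9*((34 + 14 - 4*4) + (3 + (¼)*4))²/3*(-1/686822) = -9*((34 + 14 - 16) + (3 + 1))²/3*(-1/686822) = -9*(32 + 4)²/3*(-1/686822) = -(-3*36)²/3*(-1/686822) = -⅓*(-108)²*(-1/686822) = -⅓*11664*(-1/686822) = -3888*(-1/686822) = 1944/343411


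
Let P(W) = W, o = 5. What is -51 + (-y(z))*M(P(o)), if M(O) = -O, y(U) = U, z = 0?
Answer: -51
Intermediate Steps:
-51 + (-y(z))*M(P(o)) = -51 + (-1*0)*(-1*5) = -51 + 0*(-5) = -51 + 0 = -51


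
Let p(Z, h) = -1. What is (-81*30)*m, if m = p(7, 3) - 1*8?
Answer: 21870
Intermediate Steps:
m = -9 (m = -1 - 1*8 = -1 - 8 = -9)
(-81*30)*m = -81*30*(-9) = -2430*(-9) = 21870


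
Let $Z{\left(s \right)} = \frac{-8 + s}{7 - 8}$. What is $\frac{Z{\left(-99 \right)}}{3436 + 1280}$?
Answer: $\frac{107}{4716} \approx 0.022689$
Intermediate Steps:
$Z{\left(s \right)} = 8 - s$ ($Z{\left(s \right)} = \frac{-8 + s}{-1} = \left(-8 + s\right) \left(-1\right) = 8 - s$)
$\frac{Z{\left(-99 \right)}}{3436 + 1280} = \frac{8 - -99}{3436 + 1280} = \frac{8 + 99}{4716} = 107 \cdot \frac{1}{4716} = \frac{107}{4716}$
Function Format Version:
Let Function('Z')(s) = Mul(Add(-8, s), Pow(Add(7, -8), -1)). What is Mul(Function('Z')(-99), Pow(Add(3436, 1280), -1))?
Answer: Rational(107, 4716) ≈ 0.022689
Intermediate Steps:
Function('Z')(s) = Add(8, Mul(-1, s)) (Function('Z')(s) = Mul(Add(-8, s), Pow(-1, -1)) = Mul(Add(-8, s), -1) = Add(8, Mul(-1, s)))
Mul(Function('Z')(-99), Pow(Add(3436, 1280), -1)) = Mul(Add(8, Mul(-1, -99)), Pow(Add(3436, 1280), -1)) = Mul(Add(8, 99), Pow(4716, -1)) = Mul(107, Rational(1, 4716)) = Rational(107, 4716)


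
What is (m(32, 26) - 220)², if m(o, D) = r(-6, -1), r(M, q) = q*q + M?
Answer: 50625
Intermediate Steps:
r(M, q) = M + q² (r(M, q) = q² + M = M + q²)
m(o, D) = -5 (m(o, D) = -6 + (-1)² = -6 + 1 = -5)
(m(32, 26) - 220)² = (-5 - 220)² = (-225)² = 50625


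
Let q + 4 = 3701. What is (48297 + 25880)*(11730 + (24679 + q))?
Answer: 2974942762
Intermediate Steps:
q = 3697 (q = -4 + 3701 = 3697)
(48297 + 25880)*(11730 + (24679 + q)) = (48297 + 25880)*(11730 + (24679 + 3697)) = 74177*(11730 + 28376) = 74177*40106 = 2974942762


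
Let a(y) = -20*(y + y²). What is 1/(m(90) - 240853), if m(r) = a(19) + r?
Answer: -1/248363 ≈ -4.0264e-6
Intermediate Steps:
a(y) = -20*y - 20*y²
m(r) = -7600 + r (m(r) = -20*19*(1 + 19) + r = -20*19*20 + r = -7600 + r)
1/(m(90) - 240853) = 1/((-7600 + 90) - 240853) = 1/(-7510 - 240853) = 1/(-248363) = -1/248363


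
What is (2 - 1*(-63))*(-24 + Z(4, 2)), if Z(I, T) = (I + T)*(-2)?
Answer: -2340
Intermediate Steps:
Z(I, T) = -2*I - 2*T
(2 - 1*(-63))*(-24 + Z(4, 2)) = (2 - 1*(-63))*(-24 + (-2*4 - 2*2)) = (2 + 63)*(-24 + (-8 - 4)) = 65*(-24 - 12) = 65*(-36) = -2340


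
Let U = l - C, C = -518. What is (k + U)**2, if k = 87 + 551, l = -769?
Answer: 149769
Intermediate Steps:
U = -251 (U = -769 - 1*(-518) = -769 + 518 = -251)
k = 638
(k + U)**2 = (638 - 251)**2 = 387**2 = 149769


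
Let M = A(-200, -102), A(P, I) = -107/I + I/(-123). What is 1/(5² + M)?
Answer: 4182/112405 ≈ 0.037205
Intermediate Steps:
A(P, I) = -107/I - I/123 (A(P, I) = -107/I + I*(-1/123) = -107/I - I/123)
M = 7855/4182 (M = -107/(-102) - 1/123*(-102) = -107*(-1/102) + 34/41 = 107/102 + 34/41 = 7855/4182 ≈ 1.8783)
1/(5² + M) = 1/(5² + 7855/4182) = 1/(25 + 7855/4182) = 1/(112405/4182) = 4182/112405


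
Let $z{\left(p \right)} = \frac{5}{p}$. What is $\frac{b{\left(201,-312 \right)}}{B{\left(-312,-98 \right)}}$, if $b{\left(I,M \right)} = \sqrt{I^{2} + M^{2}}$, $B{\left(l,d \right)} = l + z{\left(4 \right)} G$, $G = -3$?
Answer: $- \frac{4 \sqrt{15305}}{421} \approx -1.1754$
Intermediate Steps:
$B{\left(l,d \right)} = - \frac{15}{4} + l$ ($B{\left(l,d \right)} = l + \frac{5}{4} \left(-3\right) = l - \frac{15}{4} = - \frac{15}{4} + l$)
$\frac{b{\left(201,-312 \right)}}{B{\left(-312,-98 \right)}} = \frac{\sqrt{201^{2} + \left(-312\right)^{2}}}{- \frac{15}{4} - 312} = \frac{\sqrt{40401 + 97344}}{- \frac{1263}{4}} = \sqrt{137745} \left(- \frac{4}{1263}\right) = 3 \sqrt{15305} \left(- \frac{4}{1263}\right) = - \frac{4 \sqrt{15305}}{421}$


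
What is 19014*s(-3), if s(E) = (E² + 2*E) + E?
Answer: 0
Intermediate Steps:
s(E) = E² + 3*E
19014*s(-3) = 19014*(-3*(3 - 3)) = 19014*(-3*0) = 19014*0 = 0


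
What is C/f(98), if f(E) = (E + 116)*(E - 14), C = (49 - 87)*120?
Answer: -190/749 ≈ -0.25367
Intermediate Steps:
C = -4560 (C = -38*120 = -4560)
f(E) = (-14 + E)*(116 + E) (f(E) = (116 + E)*(-14 + E) = (-14 + E)*(116 + E))
C/f(98) = -4560/(-1624 + 98² + 102*98) = -4560/(-1624 + 9604 + 9996) = -4560/17976 = -4560*1/17976 = -190/749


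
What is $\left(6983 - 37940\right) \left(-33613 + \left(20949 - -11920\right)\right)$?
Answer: $23032008$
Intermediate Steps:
$\left(6983 - 37940\right) \left(-33613 + \left(20949 - -11920\right)\right) = - 30957 \left(-33613 + \left(20949 + 11920\right)\right) = - 30957 \left(-33613 + 32869\right) = \left(-30957\right) \left(-744\right) = 23032008$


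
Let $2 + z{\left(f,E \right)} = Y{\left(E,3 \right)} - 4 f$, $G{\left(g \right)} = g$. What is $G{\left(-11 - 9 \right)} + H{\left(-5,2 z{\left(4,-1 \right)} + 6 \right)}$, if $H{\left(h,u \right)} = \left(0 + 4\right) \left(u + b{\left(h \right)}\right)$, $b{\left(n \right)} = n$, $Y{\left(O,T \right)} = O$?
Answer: $-168$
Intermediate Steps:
$z{\left(f,E \right)} = -2 + E - 4 f$ ($z{\left(f,E \right)} = -2 + \left(E - 4 f\right) = -2 + E - 4 f$)
$H{\left(h,u \right)} = 4 h + 4 u$ ($H{\left(h,u \right)} = \left(0 + 4\right) \left(u + h\right) = 4 \left(h + u\right) = 4 h + 4 u$)
$G{\left(-11 - 9 \right)} + H{\left(-5,2 z{\left(4,-1 \right)} + 6 \right)} = \left(-11 - 9\right) + \left(4 \left(-5\right) + 4 \left(2 \left(-2 - 1 - 16\right) + 6\right)\right) = \left(-11 - 9\right) + \left(-20 + 4 \left(2 \left(-2 - 1 - 16\right) + 6\right)\right) = -20 + \left(-20 + 4 \left(2 \left(-19\right) + 6\right)\right) = -20 + \left(-20 + 4 \left(-38 + 6\right)\right) = -20 + \left(-20 + 4 \left(-32\right)\right) = -20 - 148 = -168$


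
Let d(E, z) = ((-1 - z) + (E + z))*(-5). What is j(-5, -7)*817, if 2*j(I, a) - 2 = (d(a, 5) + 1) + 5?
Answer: 19608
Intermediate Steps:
d(E, z) = 5 - 5*E (d(E, z) = (-1 + E)*(-5) = 5 - 5*E)
j(I, a) = 13/2 - 5*a/2 (j(I, a) = 1 + (((5 - 5*a) + 1) + 5)/2 = 1 + ((6 - 5*a) + 5)/2 = 1 + (11 - 5*a)/2 = 1 + (11/2 - 5*a/2) = 13/2 - 5*a/2)
j(-5, -7)*817 = (13/2 - 5/2*(-7))*817 = (13/2 + 35/2)*817 = 24*817 = 19608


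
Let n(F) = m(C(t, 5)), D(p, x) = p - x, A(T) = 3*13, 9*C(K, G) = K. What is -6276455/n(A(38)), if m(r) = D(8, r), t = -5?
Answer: -56488095/77 ≈ -7.3361e+5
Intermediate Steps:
C(K, G) = K/9
A(T) = 39
m(r) = 8 - r
n(F) = 77/9 (n(F) = 8 - (-5)/9 = 8 - 1*(-5/9) = 8 + 5/9 = 77/9)
-6276455/n(A(38)) = -6276455/77/9 = -6276455*9/77 = -56488095/77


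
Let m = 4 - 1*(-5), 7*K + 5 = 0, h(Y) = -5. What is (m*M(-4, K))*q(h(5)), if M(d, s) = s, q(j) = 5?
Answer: -225/7 ≈ -32.143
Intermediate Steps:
K = -5/7 (K = -5/7 + (⅐)*0 = -5/7 + 0 = -5/7 ≈ -0.71429)
m = 9 (m = 4 + 5 = 9)
(m*M(-4, K))*q(h(5)) = (9*(-5/7))*5 = -45/7*5 = -225/7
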